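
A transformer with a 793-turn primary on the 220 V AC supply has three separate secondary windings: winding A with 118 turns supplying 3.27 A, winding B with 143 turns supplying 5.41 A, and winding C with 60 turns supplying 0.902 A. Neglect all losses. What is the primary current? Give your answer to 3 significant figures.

V_A = 220 × 118/793 = 32.736 V; V_B = 220 × 143/793 = 39.672 V; V_C = 220 × 60/793 = 16.646 V.
P_out = V_A I_A + V_B I_B + V_C I_C = 32.736×3.27 + 39.672×5.41 + 16.646×0.902 = 107.05 + 214.63 + 15.014 = 336.69 W.
Ideal ⇒ P_in = P_out, so I_p = P_out/V_p = 336.69/220 = 1.53 A.

I_p ≈ 1.53 A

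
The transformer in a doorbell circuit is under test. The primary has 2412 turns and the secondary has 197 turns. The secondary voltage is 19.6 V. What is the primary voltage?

V_p/V_s = N_p/N_s, so V_p = 19.6 × 2412/197 = 240 V.

V_p ≈ 240 V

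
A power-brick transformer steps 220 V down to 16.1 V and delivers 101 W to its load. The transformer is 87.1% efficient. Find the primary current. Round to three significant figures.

P_in = P_out/η = 101/0.871 = 115.96 W.
I_p = P_in/V_p = 115.96/220 = 0.527 A.

I_p ≈ 0.527 A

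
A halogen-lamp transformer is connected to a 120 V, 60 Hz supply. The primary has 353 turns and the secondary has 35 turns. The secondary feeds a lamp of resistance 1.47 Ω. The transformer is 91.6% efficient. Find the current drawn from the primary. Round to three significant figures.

I_p ≈ 0.876 A

V_s = 120 × 35/353 = 11.898 V.
I_s = V_s/R = 11.898/1.47 = 8.0939 A.
P_out = V_s I_s = 11.898 × 8.0939 = 96.301 W.
P_in = P_out/η = 96.301/0.916 = 105.13 W.
I_p = P_in/V_p = 105.13/120 = 0.876 A.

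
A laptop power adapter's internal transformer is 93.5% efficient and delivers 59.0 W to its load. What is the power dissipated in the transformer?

P_in = P_out/η = 59.0/0.935 = 63.1016 W.
P_loss = P_in − P_out = 63.1016 − 59.0 = 4.10 W.

P_loss ≈ 4.10 W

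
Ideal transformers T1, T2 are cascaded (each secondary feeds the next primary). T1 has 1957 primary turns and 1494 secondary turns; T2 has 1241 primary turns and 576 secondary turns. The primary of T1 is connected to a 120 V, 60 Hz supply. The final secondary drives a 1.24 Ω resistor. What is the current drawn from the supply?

I_supply ≈ 12.2 A

After T1: V = 120.00 × 1494/1957 = 91.610 V.
After T2: V = 91.610 × 576/1241 = 42.520 V.
I_load = 42.520/1.24 = 34.290 A, so P_out = 42.520 × 34.290 = 1458.0 W.
All ideal ⇒ P_in = P_out, so I_supply = 1458.0/120 = 12.2 A.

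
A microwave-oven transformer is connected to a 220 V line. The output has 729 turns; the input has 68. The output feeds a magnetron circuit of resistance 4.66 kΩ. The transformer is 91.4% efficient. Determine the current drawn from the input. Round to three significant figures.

V_out = 220 × 729/68 = 2358.5 V.
I_out = V_out/R = 2358.5/4660 = 0.50612 A.
P_out = V_out I_out = 2358.5 × 0.50612 = 1193.7 W.
P_in = P_out/η = 1193.7/0.914 = 1306.0 W.
I_in = P_in/V_in = 1306.0/220 = 5.94 A.

I_in ≈ 5.94 A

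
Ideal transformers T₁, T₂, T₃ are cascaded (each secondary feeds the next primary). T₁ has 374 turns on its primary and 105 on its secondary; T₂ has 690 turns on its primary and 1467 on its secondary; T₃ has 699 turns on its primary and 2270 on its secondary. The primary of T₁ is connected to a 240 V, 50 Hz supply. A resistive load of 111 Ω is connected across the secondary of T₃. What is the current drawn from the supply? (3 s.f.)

Secondary of T₁: V = 240.00 × 105/374 = 67.380 V.
Secondary of T₂: V = 67.380 × 1467/690 = 143.26 V.
Secondary of T₃: V = 143.26 × 2270/699 = 465.22 V.
I_load = 465.22/111 = 4.1912 A, so P_out = 465.22 × 4.1912 = 1949.8 W.
All ideal ⇒ P_in = P_out, so I_supply = 1949.8/240 = 8.12 A.

I_supply ≈ 8.12 A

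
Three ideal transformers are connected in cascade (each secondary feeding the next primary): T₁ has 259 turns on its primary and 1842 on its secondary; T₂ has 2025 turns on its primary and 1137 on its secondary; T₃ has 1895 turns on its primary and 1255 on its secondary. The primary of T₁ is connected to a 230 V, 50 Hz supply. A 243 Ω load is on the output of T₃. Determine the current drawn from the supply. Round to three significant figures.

Secondary of T₁: V = 230.00 × 1842/259 = 1635.8 V.
Secondary of T₂: V = 1635.8 × 1137/2025 = 918.44 V.
Secondary of T₃: V = 918.44 × 1255/1895 = 608.26 V.
I_load = 608.26/243 = 2.5031 A, so P_out = 608.26 × 2.5031 = 1522.5 W.
All ideal ⇒ P_in = P_out, so I_supply = 1522.5/230 = 6.62 A.

I_supply ≈ 6.62 A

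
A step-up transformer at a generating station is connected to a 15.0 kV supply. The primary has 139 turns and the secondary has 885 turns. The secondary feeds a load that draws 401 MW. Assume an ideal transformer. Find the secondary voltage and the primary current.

V_s ≈ 95500 V, I_p ≈ 26700 A

V_s = V_p × N_s/N_p = 15000 × 885/139 = 95504 V.
I_s = P/V_s = 4.01×10^8/95504 = 4198.8 A.
I_p = I_s × N_s/N_p = 4198.8 × 885/139 = 26700 A.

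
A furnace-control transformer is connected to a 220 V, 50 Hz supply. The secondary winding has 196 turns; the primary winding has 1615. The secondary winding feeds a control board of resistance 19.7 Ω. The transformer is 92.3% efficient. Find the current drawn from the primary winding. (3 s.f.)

I_p ≈ 0.178 A

V_s = 220 × 196/1615 = 26.700 V.
I_s = V_s/R = 26.700/19.7 = 1.3553 A.
P_out = V_s I_s = 26.700 × 1.3553 = 36.186 W.
P_in = P_out/η = 36.186/0.923 = 39.205 W.
I_p = P_in/V_p = 39.205/220 = 0.178 A.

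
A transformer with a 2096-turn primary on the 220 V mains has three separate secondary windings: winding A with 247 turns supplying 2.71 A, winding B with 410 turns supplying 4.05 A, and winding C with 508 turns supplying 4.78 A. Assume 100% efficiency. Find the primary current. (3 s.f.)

I_p ≈ 2.27 A

V_A = 220 × 247/2096 = 25.926 V; V_B = 220 × 410/2096 = 43.034 V; V_C = 220 × 508/2096 = 53.321 V.
P_out = V_A I_A + V_B I_B + V_C I_C = 25.926×2.71 + 43.034×4.05 + 53.321×4.78 = 70.258 + 174.29 + 254.87 = 499.42 W.
Ideal ⇒ P_in = P_out, so I_p = P_out/V_p = 499.42/220 = 2.27 A.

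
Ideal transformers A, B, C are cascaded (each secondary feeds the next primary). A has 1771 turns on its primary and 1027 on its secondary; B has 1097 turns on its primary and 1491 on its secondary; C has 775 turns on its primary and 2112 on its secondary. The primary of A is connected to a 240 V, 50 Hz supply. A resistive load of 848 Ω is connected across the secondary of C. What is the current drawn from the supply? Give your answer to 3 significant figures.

I_supply ≈ 1.31 A

After A: V = 240.00 × 1027/1771 = 139.18 V.
After B: V = 139.18 × 1491/1097 = 189.16 V.
After C: V = 189.16 × 2112/775 = 515.50 V.
I_load = 515.50/848 = 0.60790 A, so P_out = 515.50 × 0.60790 = 313.37 W.
All ideal ⇒ P_in = P_out, so I_supply = 313.37/240 = 1.31 A.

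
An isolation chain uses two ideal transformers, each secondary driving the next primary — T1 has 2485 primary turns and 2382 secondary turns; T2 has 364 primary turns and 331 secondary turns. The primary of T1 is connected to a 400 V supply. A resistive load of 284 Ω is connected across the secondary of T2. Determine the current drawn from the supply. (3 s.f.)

After T1: V = 400.00 × 2382/2485 = 383.42 V.
After T2: V = 383.42 × 331/364 = 348.66 V.
I_load = 348.66/284 = 1.2277 A, so P_out = 348.66 × 1.2277 = 428.04 W.
All ideal ⇒ P_in = P_out, so I_supply = 428.04/400 = 1.07 A.

I_supply ≈ 1.07 A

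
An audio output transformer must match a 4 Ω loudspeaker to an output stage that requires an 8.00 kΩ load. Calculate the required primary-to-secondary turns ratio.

Z_p/Z_s = (N_p/N_s)², so N_p/N_s = √(8000/4) = √2000 = 44.7.

N_p/N_s ≈ 44.7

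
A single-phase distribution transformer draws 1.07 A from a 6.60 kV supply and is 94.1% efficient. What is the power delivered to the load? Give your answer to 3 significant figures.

P_in = V_in I_in = 6600 × 1.07 = 7062.0 W.
P_out = η P_in = 0.941 × 7062.0 = 6650 W.

P_out ≈ 6650 W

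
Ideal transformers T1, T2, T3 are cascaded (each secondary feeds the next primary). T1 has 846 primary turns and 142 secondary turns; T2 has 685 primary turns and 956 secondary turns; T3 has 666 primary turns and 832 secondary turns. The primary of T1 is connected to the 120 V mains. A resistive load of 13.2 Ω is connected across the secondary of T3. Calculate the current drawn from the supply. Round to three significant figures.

I_supply ≈ 0.779 A

Secondary of T1: V = 120.00 × 142/846 = 20.142 V.
Secondary of T2: V = 20.142 × 956/685 = 28.110 V.
Secondary of T3: V = 28.110 × 832/666 = 35.117 V.
I_load = 35.117/13.2 = 2.6604 A, so P_out = 35.117 × 2.6604 = 93.424 W.
All ideal ⇒ P_in = P_out, so I_supply = 93.424/120 = 0.779 A.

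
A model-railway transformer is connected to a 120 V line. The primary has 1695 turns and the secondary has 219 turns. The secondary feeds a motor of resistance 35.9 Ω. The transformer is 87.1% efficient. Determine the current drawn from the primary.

I_p ≈ 0.0641 A

V_s = 120 × 219/1695 = 15.504 V.
I_s = V_s/R = 15.504/35.9 = 0.43188 A.
P_out = V_s I_s = 15.504 × 0.43188 = 6.6960 W.
P_in = P_out/η = 6.6960/0.871 = 7.6877 W.
I_p = P_in/V_p = 7.6877/120 = 0.0641 A.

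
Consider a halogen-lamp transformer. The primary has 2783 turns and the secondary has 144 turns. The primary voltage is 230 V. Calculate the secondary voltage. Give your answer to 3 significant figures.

V_s ≈ 11.9 V

V_s/V_p = N_s/N_p, so V_s = 230 × 144/2783 = 11.9 V.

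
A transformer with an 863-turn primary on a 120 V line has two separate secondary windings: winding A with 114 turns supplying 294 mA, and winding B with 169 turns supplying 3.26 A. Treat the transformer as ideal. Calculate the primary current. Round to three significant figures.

V_A = 120 × 114/863 = 15.852 V; V_B = 120 × 169/863 = 23.499 V.
P_out = V_A I_A + V_B I_B = 15.852×0.294 + 23.499×3.26 = 4.6604 + 76.608 = 81.269 W.
Ideal ⇒ P_in = P_out, so I_p = P_out/V_p = 81.269/120 = 0.677 A.

I_p ≈ 0.677 A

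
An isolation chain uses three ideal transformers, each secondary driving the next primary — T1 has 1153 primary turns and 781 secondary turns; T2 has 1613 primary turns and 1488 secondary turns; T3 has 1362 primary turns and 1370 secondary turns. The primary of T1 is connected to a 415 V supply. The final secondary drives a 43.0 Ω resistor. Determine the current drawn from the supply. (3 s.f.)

I_supply ≈ 3.81 A

After T1: V = 415.00 × 781/1153 = 281.11 V.
After T2: V = 281.11 × 1488/1613 = 259.32 V.
After T3: V = 259.32 × 1370/1362 = 260.84 V.
I_load = 260.84/43.0 = 6.0662 A, so P_out = 260.84 × 6.0662 = 1582.3 W.
All ideal ⇒ P_in = P_out, so I_supply = 1582.3/415 = 3.81 A.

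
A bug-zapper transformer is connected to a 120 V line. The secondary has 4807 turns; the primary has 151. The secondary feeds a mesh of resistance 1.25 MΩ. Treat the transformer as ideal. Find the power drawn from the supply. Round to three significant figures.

P ≈ 11.7 W

V_s = V_p × N_s/N_p = 120 × 4807/151 = 3820.1 V.
I_s = V_s/R = 3820.1/(1.25×10^6) = 0.0030561 A.
I_p = I_s × N_s/N_p = 0.0030561 × 4807/151 = 0.097289 A.
P = V_p I_p = 120 × 0.097289 = 11.7 W.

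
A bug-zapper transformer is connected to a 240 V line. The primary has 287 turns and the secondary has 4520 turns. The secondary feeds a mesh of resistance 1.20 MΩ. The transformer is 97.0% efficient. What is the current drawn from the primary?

V_s = 240 × 4520/287 = 3779.8 V.
I_s = V_s/R = 3779.8/(1.20×10^6) = 0.0031498 A.
P_out = V_s I_s = 3779.8 × 0.0031498 = 11.906 W.
P_in = P_out/η = 11.906/0.970 = 12.274 W.
I_p = P_in/V_p = 12.274/240 = 0.0511 A.

I_p ≈ 0.0511 A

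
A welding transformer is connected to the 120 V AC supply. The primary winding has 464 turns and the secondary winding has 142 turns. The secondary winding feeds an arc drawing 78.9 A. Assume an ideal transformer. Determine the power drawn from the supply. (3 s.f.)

I_p = I_s × N_s/N_p = 78.9 × 142/464 = 24.146 A.
P = V_p I_p = 120 × 24.146 = 2900 W.

P ≈ 2900 W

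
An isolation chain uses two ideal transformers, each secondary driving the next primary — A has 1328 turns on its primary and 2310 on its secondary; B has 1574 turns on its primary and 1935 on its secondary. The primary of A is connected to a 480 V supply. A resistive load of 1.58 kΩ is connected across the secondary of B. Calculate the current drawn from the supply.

After A: V = 480.00 × 2310/1328 = 834.94 V.
After B: V = 834.94 × 1935/1574 = 1026.4 V.
I_load = 1026.4/1580 = 0.64964 A, so P_out = 1026.4 × 0.64964 = 666.82 W.
All ideal ⇒ P_in = P_out, so I_supply = 666.82/480 = 1.39 A.

I_supply ≈ 1.39 A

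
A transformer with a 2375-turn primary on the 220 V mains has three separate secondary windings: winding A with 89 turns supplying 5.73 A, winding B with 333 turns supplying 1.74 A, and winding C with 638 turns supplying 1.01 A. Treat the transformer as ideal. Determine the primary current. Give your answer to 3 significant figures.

I_p ≈ 0.730 A

V_A = 220 × 89/2375 = 8.2442 V; V_B = 220 × 333/2375 = 30.846 V; V_C = 220 × 638/2375 = 59.099 V.
P_out = V_A I_A + V_B I_B + V_C I_C = 8.2442×5.73 + 30.846×1.74 + 59.099×1.01 = 47.239 + 53.673 + 59.690 = 160.60 W.
Ideal ⇒ P_in = P_out, so I_p = P_out/V_p = 160.60/220 = 0.730 A.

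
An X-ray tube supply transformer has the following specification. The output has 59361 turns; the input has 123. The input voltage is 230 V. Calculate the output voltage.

V_out/V_in = N_out/N_in, so V_out = 230 × 59361/123 = 111000 V.

V_out ≈ 111000 V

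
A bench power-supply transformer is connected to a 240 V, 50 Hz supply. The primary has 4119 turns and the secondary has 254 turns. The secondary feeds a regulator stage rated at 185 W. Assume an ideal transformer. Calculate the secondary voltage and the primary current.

V_s ≈ 14.8 V, I_p ≈ 0.771 A

V_s = V_p × N_s/N_p = 240 × 254/4119 = 14.800 V.
I_s = P/V_s = 185/14.800 = 12.500 A.
I_p = I_s × N_s/N_p = 12.500 × 254/4119 = 0.771 A.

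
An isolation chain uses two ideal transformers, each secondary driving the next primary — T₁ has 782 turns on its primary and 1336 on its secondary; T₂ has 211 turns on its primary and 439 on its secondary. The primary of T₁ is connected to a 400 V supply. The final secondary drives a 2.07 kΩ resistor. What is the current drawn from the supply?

I_supply ≈ 2.44 A

Secondary of T₁: V = 400.00 × 1336/782 = 683.38 V.
Secondary of T₂: V = 683.38 × 439/211 = 1421.8 V.
I_load = 1421.8/2070 = 0.68687 A, so P_out = 1421.8 × 0.68687 = 976.59 W.
All ideal ⇒ P_in = P_out, so I_supply = 976.59/400 = 2.44 A.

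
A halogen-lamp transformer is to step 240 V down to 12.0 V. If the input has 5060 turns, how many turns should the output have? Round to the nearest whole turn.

N_out = 253 turns

N_out/N_in = V_out/V_in, so N_out = 5060 × 12.0/240 = 253.0 ≈ 253 turns.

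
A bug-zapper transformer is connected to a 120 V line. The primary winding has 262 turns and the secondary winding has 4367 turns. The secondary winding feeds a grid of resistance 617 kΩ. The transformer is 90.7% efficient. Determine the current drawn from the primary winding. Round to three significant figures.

V_s = 120 × 4367/262 = 2000.2 V.
I_s = V_s/R = 2000.2/617000 = 0.0032417 A.
P_out = V_s I_s = 2000.2 × 0.0032417 = 6.4840 W.
P_in = P_out/η = 6.4840/0.907 = 7.1488 W.
I_p = P_in/V_p = 7.1488/120 = 0.0596 A.

I_p ≈ 0.0596 A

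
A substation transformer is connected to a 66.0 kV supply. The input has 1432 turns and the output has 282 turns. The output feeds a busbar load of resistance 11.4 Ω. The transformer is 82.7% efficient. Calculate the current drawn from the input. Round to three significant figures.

V_out = 66000 × 282/1432 = 12997 V.
I_out = V_out/R = 12997/11.4 = 1140.1 A.
P_out = V_out I_out = 12997 × 1140.1 = 1.4818×10^7 W.
P_in = P_out/η = 1.4818×10^7/0.827 = 1.7918×10^7 W.
I_in = P_in/V_in = 1.7918×10^7/66000 = 271 A.

I_in ≈ 271 A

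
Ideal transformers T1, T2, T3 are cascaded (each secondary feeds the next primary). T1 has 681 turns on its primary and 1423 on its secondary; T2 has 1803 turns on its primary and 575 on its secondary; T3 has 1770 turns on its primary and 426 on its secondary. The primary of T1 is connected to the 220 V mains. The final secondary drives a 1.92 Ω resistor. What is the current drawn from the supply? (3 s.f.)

I_supply ≈ 2.95 A

Secondary of T1: V = 220.00 × 1423/681 = 459.71 V.
Secondary of T2: V = 459.71 × 575/1803 = 146.61 V.
Secondary of T3: V = 146.61 × 426/1770 = 35.285 V.
I_load = 35.285/1.92 = 18.378 A, so P_out = 35.285 × 18.378 = 648.45 W.
All ideal ⇒ P_in = P_out, so I_supply = 648.45/220 = 2.95 A.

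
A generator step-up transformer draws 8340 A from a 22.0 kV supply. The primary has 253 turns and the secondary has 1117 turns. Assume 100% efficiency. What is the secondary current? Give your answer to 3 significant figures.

I_s ≈ 1890 A

I_s/I_p = N_p/N_s, so I_s = 8340 × 253/1117 = 1890 A.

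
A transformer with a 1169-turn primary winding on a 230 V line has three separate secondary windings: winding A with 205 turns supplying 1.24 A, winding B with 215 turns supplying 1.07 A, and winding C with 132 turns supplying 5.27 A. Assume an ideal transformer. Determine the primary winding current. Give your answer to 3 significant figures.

V_A = 230 × 205/1169 = 40.334 V; V_B = 230 × 215/1169 = 42.301 V; V_C = 230 × 132/1169 = 25.971 V.
P_out = V_A I_A + V_B I_B + V_C I_C = 40.334×1.24 + 42.301×1.07 + 25.971×5.27 = 50.014 + 45.262 + 136.87 = 232.14 W.
Ideal ⇒ P_in = P_out, so I_p = P_out/V_p = 232.14/230 = 1.01 A.

I_p ≈ 1.01 A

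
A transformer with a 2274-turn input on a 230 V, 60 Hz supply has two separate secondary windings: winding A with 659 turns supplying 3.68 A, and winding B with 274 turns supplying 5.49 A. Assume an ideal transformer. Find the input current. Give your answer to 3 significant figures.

I_in ≈ 1.73 A

V_A = 230 × 659/2274 = 66.653 V; V_B = 230 × 274/2274 = 27.713 V.
P_out = V_A I_A + V_B I_B = 66.653×3.68 + 27.713×5.49 = 245.28 + 152.15 = 397.43 W.
Ideal ⇒ P_in = P_out, so I_in = P_out/V_in = 397.43/230 = 1.73 A.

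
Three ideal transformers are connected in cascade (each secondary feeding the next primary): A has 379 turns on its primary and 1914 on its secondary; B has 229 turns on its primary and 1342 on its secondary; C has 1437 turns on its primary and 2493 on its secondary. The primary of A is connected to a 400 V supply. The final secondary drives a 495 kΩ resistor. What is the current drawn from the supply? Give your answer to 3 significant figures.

Secondary of A: V = 400.00 × 1914/379 = 2020.1 V.
Secondary of B: V = 2020.1 × 1342/229 = 11838 V.
Secondary of C: V = 11838 × 2493/1437 = 20537 V.
I_load = 20537/495000 = 0.041490 A, so P_out = 20537 × 0.041490 = 852.09 W.
All ideal ⇒ P_in = P_out, so I_supply = 852.09/400 = 2.13 A.

I_supply ≈ 2.13 A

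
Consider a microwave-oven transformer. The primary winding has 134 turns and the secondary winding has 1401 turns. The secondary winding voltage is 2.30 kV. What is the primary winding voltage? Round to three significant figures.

V_p/V_s = N_p/N_s, so V_p = 2300 × 134/1401 = 220 V.

V_p ≈ 220 V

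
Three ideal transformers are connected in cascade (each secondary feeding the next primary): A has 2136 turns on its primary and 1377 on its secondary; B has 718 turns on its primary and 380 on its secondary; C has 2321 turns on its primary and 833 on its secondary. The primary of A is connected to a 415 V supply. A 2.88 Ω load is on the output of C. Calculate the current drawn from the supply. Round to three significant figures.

Secondary of A: V = 415.00 × 1377/2136 = 267.54 V.
Secondary of B: V = 267.54 × 380/718 = 141.59 V.
Secondary of C: V = 141.59 × 833/2321 = 50.817 V.
I_load = 50.817/2.88 = 17.645 A, so P_out = 50.817 × 17.645 = 896.66 W.
All ideal ⇒ P_in = P_out, so I_supply = 896.66/415 = 2.16 A.

I_supply ≈ 2.16 A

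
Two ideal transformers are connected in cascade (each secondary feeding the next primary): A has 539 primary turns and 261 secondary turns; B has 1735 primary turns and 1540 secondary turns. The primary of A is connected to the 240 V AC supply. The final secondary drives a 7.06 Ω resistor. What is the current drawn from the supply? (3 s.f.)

After A: V = 240.00 × 261/539 = 116.22 V.
After B: V = 116.22 × 1540/1735 = 103.15 V.
I_load = 103.15/7.06 = 14.611 A, so P_out = 103.15 × 14.611 = 1507.2 W.
All ideal ⇒ P_in = P_out, so I_supply = 1507.2/240 = 6.28 A.

I_supply ≈ 6.28 A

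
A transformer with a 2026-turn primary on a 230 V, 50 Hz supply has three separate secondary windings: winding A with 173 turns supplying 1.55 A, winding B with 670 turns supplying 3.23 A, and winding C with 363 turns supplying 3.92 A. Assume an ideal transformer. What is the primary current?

I_p ≈ 1.90 A

V_A = 230 × 173/2026 = 19.640 V; V_B = 230 × 670/2026 = 76.061 V; V_C = 230 × 363/2026 = 41.209 V.
P_out = V_A I_A + V_B I_B + V_C I_C = 19.640×1.55 + 76.061×3.23 + 41.209×3.92 = 30.442 + 245.68 + 161.54 = 437.66 W.
Ideal ⇒ P_in = P_out, so I_p = P_out/V_p = 437.66/230 = 1.90 A.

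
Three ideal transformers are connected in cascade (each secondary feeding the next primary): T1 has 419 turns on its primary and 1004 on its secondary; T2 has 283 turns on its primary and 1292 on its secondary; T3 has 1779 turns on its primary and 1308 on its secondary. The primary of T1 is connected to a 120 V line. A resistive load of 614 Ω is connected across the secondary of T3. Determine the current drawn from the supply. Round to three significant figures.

Secondary of T1: V = 120.00 × 1004/419 = 287.54 V.
Secondary of T2: V = 287.54 × 1292/283 = 1312.7 V.
Secondary of T3: V = 1312.7 × 1308/1779 = 965.18 V.
I_load = 965.18/614 = 1.5720 A, so P_out = 965.18 × 1.5720 = 1517.2 W.
All ideal ⇒ P_in = P_out, so I_supply = 1517.2/120 = 12.6 A.

I_supply ≈ 12.6 A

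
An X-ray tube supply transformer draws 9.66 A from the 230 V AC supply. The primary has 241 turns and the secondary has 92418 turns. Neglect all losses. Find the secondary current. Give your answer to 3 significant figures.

I_s/I_p = N_p/N_s, so I_s = 9.66 × 241/92418 = 0.0252 A.

I_s ≈ 0.0252 A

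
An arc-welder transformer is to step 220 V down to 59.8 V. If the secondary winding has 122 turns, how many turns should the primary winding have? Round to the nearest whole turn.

N_p = 449 turns

N_p/N_s = V_p/V_s, so N_p = 122 × 220/59.8 = 448.8 ≈ 449 turns.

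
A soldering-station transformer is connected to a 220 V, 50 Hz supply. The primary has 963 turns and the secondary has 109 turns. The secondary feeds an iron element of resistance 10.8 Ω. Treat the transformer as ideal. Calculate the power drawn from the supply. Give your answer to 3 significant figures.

P ≈ 57.4 W

V_s = V_p × N_s/N_p = 220 × 109/963 = 24.901 V.
I_s = V_s/R = 24.901/10.8 = 2.3057 A.
I_p = I_s × N_s/N_p = 2.3057 × 109/963 = 0.26098 A.
P = V_p I_p = 220 × 0.26098 = 57.4 W.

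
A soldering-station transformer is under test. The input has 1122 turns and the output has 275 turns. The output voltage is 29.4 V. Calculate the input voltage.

V_in ≈ 120 V

V_in/V_out = N_in/N_out, so V_in = 29.4 × 1122/275 = 120 V.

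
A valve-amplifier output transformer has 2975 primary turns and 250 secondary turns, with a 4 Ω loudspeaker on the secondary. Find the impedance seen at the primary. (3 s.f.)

Z_p = (N_p/N_s)² × Z_s = (2975/250)² × 4 = 566 Ω.

Z_p ≈ 566 Ω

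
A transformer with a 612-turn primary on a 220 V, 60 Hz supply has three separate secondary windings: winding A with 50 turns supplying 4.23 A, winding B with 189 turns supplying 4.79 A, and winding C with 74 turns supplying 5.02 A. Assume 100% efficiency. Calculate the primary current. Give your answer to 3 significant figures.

V_A = 220 × 50/612 = 17.974 V; V_B = 220 × 189/612 = 67.941 V; V_C = 220 × 74/612 = 26.601 V.
P_out = V_A I_A + V_B I_B + V_C I_C = 17.974×4.23 + 67.941×4.79 + 26.601×5.02 = 76.029 + 325.44 + 133.54 = 535.01 W.
Ideal ⇒ P_in = P_out, so I_p = P_out/V_p = 535.01/220 = 2.43 A.

I_p ≈ 2.43 A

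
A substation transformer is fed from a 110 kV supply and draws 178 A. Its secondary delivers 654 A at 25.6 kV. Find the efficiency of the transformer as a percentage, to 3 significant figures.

η ≈ 85.5%

P_in = 110000 × 178 = 1.95800×10^7 W.
P_out = 25600 × 654 = 1.67424×10^7 W.
η = P_out/P_in = 1.67424×10^7/(1.95800×10^7) = 0.855.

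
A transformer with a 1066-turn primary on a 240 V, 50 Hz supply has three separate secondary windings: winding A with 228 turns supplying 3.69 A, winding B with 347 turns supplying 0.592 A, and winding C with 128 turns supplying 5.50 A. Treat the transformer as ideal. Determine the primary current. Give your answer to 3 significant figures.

V_A = 240 × 228/1066 = 51.332 V; V_B = 240 × 347/1066 = 78.124 V; V_C = 240 × 128/1066 = 28.818 V.
P_out = V_A I_A + V_B I_B + V_C I_C = 51.332×3.69 + 78.124×0.592 + 28.818×5.50 = 189.42 + 46.249 + 158.50 = 394.16 W.
Ideal ⇒ P_in = P_out, so I_p = P_out/V_p = 394.16/240 = 1.64 A.

I_p ≈ 1.64 A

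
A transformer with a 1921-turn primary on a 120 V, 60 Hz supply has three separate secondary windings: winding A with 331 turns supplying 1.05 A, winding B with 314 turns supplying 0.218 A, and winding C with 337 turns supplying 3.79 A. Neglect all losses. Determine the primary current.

V_A = 120 × 331/1921 = 20.677 V; V_B = 120 × 314/1921 = 19.615 V; V_C = 120 × 337/1921 = 21.052 V.
P_out = V_A I_A + V_B I_B + V_C I_C = 20.677×1.05 + 19.615×0.218 + 21.052×3.79 = 21.711 + 4.2760 + 79.785 = 105.77 W.
Ideal ⇒ P_in = P_out, so I_p = P_out/V_p = 105.77/120 = 0.881 A.

I_p ≈ 0.881 A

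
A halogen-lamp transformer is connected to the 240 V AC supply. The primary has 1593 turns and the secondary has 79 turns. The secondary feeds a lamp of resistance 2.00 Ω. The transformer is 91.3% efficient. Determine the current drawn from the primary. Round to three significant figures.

V_s = 240 × 79/1593 = 11.902 V.
I_s = V_s/R = 11.902/2.00 = 5.9510 A.
P_out = V_s I_s = 11.902 × 5.9510 = 70.830 W.
P_in = P_out/η = 70.830/0.913 = 77.579 W.
I_p = P_in/V_p = 77.579/240 = 0.323 A.

I_p ≈ 0.323 A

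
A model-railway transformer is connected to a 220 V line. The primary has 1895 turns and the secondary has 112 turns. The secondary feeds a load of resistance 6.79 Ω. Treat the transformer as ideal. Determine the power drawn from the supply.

P ≈ 24.9 W

V_s = V_p × N_s/N_p = 220 × 112/1895 = 13.003 V.
I_s = V_s/R = 13.003/6.79 = 1.9150 A.
I_p = I_s × N_s/N_p = 1.9150 × 112/1895 = 0.11318 A.
P = V_p I_p = 220 × 0.11318 = 24.9 W.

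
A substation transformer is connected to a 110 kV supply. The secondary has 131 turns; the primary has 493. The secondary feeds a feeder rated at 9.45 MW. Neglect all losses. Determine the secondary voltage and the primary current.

V_s = V_p × N_s/N_p = 110000 × 131/493 = 29229 V.
I_s = P/V_s = 9.45×10^6/29229 = 323.31 A.
I_p = I_s × N_s/N_p = 323.31 × 131/493 = 85.9 A.

V_s ≈ 29200 V, I_p ≈ 85.9 A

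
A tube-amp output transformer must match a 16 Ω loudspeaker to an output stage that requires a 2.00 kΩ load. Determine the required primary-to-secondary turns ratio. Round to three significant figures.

N_p/N_s ≈ 11.2

Z_p/Z_s = (N_p/N_s)², so N_p/N_s = √(2000/16) = √125 = 11.2.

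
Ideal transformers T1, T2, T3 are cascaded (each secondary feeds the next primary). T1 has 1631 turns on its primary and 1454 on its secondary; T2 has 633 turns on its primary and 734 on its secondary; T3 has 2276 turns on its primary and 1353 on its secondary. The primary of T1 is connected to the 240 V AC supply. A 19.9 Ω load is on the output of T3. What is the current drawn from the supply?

Secondary of T1: V = 240.00 × 1454/1631 = 213.95 V.
Secondary of T2: V = 213.95 × 734/633 = 248.09 V.
Secondary of T3: V = 248.09 × 1353/2276 = 147.48 V.
I_load = 147.48/19.9 = 7.4112 A, so P_out = 147.48 × 7.4112 = 1093.0 W.
All ideal ⇒ P_in = P_out, so I_supply = 1093.0/240 = 4.55 A.

I_supply ≈ 4.55 A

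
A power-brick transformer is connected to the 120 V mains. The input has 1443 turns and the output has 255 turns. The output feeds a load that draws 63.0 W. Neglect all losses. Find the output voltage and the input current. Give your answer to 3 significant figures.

V_out ≈ 21.2 V, I_in ≈ 0.525 A

V_out = V_in × N_out/N_in = 120 × 255/1443 = 21.206 V.
I_out = P/V_out = 63.0/21.206 = 2.9709 A.
I_in = I_out × N_out/N_in = 2.9709 × 255/1443 = 0.525 A.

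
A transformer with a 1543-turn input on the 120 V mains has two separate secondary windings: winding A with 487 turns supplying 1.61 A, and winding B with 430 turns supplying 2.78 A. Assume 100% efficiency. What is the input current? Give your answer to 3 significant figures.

V_A = 120 × 487/1543 = 37.874 V; V_B = 120 × 430/1543 = 33.441 V.
P_out = V_A I_A + V_B I_B = 37.874×1.61 + 33.441×2.78 = 60.978 + 92.967 = 153.94 W.
Ideal ⇒ P_in = P_out, so I_in = P_out/V_in = 153.94/120 = 1.28 A.

I_in ≈ 1.28 A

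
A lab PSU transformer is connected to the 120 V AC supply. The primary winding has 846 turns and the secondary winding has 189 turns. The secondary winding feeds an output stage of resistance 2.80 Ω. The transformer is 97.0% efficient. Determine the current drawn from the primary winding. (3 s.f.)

V_s = 120 × 189/846 = 26.809 V.
I_s = V_s/R = 26.809/2.80 = 9.5745 A.
P_out = V_s I_s = 26.809 × 9.5745 = 256.68 W.
P_in = P_out/η = 256.68/0.970 = 264.62 W.
I_p = P_in/V_p = 264.62/120 = 2.21 A.

I_p ≈ 2.21 A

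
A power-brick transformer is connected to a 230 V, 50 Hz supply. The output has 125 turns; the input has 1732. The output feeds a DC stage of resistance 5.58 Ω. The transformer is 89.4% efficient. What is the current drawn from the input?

I_in ≈ 0.240 A

V_out = 230 × 125/1732 = 16.599 V.
I_out = V_out/R = 16.599/5.58 = 2.9748 A.
P_out = V_out I_out = 16.599 × 2.9748 = 49.379 W.
P_in = P_out/η = 49.379/0.894 = 55.234 W.
I_in = P_in/V_in = 55.234/230 = 0.240 A.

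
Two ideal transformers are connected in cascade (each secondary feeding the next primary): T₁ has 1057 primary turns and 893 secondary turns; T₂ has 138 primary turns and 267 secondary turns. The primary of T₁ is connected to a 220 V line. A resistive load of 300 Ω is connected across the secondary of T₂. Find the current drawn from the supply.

I_supply ≈ 1.96 A

Secondary of T₁: V = 220.00 × 893/1057 = 185.87 V.
Secondary of T₂: V = 185.87 × 267/138 = 359.61 V.
I_load = 359.61/300 = 1.1987 A, so P_out = 359.61 × 1.1987 = 431.06 W.
All ideal ⇒ P_in = P_out, so I_supply = 431.06/220 = 1.96 A.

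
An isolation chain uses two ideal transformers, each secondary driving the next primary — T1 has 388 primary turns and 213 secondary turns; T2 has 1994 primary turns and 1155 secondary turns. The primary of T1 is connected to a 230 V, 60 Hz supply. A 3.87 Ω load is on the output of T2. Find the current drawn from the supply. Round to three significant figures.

Secondary of T1: V = 230.00 × 213/388 = 126.26 V.
Secondary of T2: V = 126.26 × 1155/1994 = 73.136 V.
I_load = 73.136/3.87 = 18.898 A, so P_out = 73.136 × 18.898 = 1382.1 W.
All ideal ⇒ P_in = P_out, so I_supply = 1382.1/230 = 6.01 A.

I_supply ≈ 6.01 A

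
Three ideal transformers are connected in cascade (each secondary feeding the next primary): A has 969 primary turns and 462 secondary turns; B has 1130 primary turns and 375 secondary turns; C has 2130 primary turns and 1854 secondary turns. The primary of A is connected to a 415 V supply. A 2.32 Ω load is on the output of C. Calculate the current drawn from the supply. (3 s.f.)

I_supply ≈ 3.39 A

Secondary of A: V = 415.00 × 462/969 = 197.86 V.
Secondary of B: V = 197.86 × 375/1130 = 65.663 V.
Secondary of C: V = 65.663 × 1854/2130 = 57.154 V.
I_load = 57.154/2.32 = 24.635 A, so P_out = 57.154 × 24.635 = 1408.0 W.
All ideal ⇒ P_in = P_out, so I_supply = 1408.0/415 = 3.39 A.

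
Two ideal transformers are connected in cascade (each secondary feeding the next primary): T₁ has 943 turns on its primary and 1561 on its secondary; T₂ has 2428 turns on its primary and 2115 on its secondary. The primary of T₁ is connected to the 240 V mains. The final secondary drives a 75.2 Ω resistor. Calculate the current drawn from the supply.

I_supply ≈ 6.64 A

Secondary of T₁: V = 240.00 × 1561/943 = 397.29 V.
Secondary of T₂: V = 397.29 × 2115/2428 = 346.07 V.
I_load = 346.07/75.2 = 4.6020 A, so P_out = 346.07 × 4.6020 = 1592.6 W.
All ideal ⇒ P_in = P_out, so I_supply = 1592.6/240 = 6.64 A.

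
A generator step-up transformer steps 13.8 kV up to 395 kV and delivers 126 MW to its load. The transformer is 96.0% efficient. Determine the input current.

P_in = P_out/η = 1.26×10^8/0.960 = 1.3125×10^8 W.
I_in = P_in/V_in = 1.3125×10^8/13800 = 9510 A.

I_in ≈ 9510 A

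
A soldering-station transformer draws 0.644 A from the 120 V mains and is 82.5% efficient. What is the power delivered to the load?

P_out ≈ 63.8 W

P_in = V_in I_in = 120 × 0.644 = 77.280 W.
P_out = η P_in = 0.825 × 77.280 = 63.8 W.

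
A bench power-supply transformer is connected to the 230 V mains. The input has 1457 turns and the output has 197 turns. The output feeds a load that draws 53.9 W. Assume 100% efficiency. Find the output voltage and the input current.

V_out ≈ 31.1 V, I_in ≈ 0.234 A

V_out = V_in × N_out/N_in = 230 × 197/1457 = 31.098 V.
I_out = P/V_out = 53.9/31.098 = 1.7332 A.
I_in = I_out × N_out/N_in = 1.7332 × 197/1457 = 0.234 A.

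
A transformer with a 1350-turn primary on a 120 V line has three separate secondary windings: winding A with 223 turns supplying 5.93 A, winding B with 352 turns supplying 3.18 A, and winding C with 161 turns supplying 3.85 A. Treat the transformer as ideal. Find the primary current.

V_A = 120 × 223/1350 = 19.822 V; V_B = 120 × 352/1350 = 31.289 V; V_C = 120 × 161/1350 = 14.311 V.
P_out = V_A I_A + V_B I_B + V_C I_C = 19.822×5.93 + 31.289×3.18 + 14.311×3.85 = 117.55 + 99.499 + 55.098 = 272.14 W.
Ideal ⇒ P_in = P_out, so I_p = P_out/V_p = 272.14/120 = 2.27 A.

I_p ≈ 2.27 A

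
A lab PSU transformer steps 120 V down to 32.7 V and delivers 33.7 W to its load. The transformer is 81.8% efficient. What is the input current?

I_in ≈ 0.343 A

P_in = P_out/η = 33.7/0.818 = 41.198 W.
I_in = P_in/V_in = 41.198/120 = 0.343 A.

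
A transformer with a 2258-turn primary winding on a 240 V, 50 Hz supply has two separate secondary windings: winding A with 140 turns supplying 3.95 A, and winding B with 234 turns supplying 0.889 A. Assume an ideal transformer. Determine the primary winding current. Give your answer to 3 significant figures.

V_A = 240 × 140/2258 = 14.880 V; V_B = 240 × 234/2258 = 24.872 V.
P_out = V_A I_A + V_B I_B = 14.880×3.95 + 24.872×0.889 = 58.778 + 22.111 = 80.889 W.
Ideal ⇒ P_in = P_out, so I_p = P_out/V_p = 80.889/240 = 0.337 A.

I_p ≈ 0.337 A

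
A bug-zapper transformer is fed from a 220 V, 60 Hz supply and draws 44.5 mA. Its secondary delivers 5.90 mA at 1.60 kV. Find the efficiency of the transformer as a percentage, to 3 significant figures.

P_in = 220 × 0.0445 = 9.79000 W.
P_out = 1600 × 0.00590 = 9.44000 W.
η = P_out/P_in = 9.44000/9.79000 = 0.964.

η ≈ 96.4%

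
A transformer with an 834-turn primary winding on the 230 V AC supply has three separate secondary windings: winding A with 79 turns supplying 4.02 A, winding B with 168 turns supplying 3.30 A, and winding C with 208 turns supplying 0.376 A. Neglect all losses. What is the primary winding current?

V_A = 230 × 79/834 = 21.787 V; V_B = 230 × 168/834 = 46.331 V; V_C = 230 × 208/834 = 57.362 V.
P_out = V_A I_A + V_B I_B + V_C I_C = 21.787×4.02 + 46.331×3.30 + 57.362×0.376 = 87.582 + 152.89 + 21.568 = 262.04 W.
Ideal ⇒ P_in = P_out, so I_p = P_out/V_p = 262.04/230 = 1.14 A.

I_p ≈ 1.14 A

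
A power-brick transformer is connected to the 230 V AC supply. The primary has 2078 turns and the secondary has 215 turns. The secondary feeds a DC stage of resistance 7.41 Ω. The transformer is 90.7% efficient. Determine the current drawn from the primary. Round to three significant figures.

V_s = 230 × 215/2078 = 23.797 V.
I_s = V_s/R = 23.797/7.41 = 3.2115 A.
P_out = V_s I_s = 23.797 × 3.2115 = 76.423 W.
P_in = P_out/η = 76.423/0.907 = 84.259 W.
I_p = P_in/V_p = 84.259/230 = 0.366 A.

I_p ≈ 0.366 A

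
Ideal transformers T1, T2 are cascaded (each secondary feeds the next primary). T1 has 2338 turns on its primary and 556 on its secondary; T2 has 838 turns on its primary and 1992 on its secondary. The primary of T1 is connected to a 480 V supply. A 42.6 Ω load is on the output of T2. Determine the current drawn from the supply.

After T1: V = 480.00 × 556/2338 = 114.15 V.
After T2: V = 114.15 × 1992/838 = 271.34 V.
I_load = 271.34/42.6 = 6.3695 A, so P_out = 271.34 × 6.3695 = 1728.3 W.
All ideal ⇒ P_in = P_out, so I_supply = 1728.3/480 = 3.60 A.

I_supply ≈ 3.60 A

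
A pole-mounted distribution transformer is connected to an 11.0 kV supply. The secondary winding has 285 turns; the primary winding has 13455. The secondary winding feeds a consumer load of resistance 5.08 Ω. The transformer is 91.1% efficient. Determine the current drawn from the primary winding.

I_p ≈ 1.07 A

V_s = 11000 × 285/13455 = 233.00 V.
I_s = V_s/R = 233.00/5.08 = 45.866 A.
P_out = V_s I_s = 233.00 × 45.866 = 10687 W.
P_in = P_out/η = 10687/0.911 = 11731 W.
I_p = P_in/V_p = 11731/11000 = 1.07 A.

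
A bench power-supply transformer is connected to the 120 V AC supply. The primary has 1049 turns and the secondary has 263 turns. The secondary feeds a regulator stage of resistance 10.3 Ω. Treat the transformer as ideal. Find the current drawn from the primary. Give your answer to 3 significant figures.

I_p ≈ 0.732 A

V_s = V_p × N_s/N_p = 120 × 263/1049 = 30.086 V.
I_s = V_s/R = 30.086/10.3 = 2.9210 A.
For an ideal transformer I_p N_p = I_s N_s, so I_p = 2.9210 × 263/1049 = 0.732 A.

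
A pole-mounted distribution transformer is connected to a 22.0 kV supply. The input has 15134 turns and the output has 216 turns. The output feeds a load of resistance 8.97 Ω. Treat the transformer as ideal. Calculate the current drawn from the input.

I_in ≈ 0.500 A

V_out = V_in × N_out/N_in = 22000 × 216/15134 = 313.99 V.
I_out = V_out/R = 313.99/8.97 = 35.005 A.
For an ideal transformer I_in N_in = I_out N_out, so I_in = 35.005 × 216/15134 = 0.500 A.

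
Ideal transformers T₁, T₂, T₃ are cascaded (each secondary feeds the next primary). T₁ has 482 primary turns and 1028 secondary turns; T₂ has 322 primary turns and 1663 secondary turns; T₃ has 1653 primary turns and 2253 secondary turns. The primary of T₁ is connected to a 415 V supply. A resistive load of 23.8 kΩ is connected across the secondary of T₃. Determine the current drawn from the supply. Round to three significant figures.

After T₁: V = 415.00 × 1028/482 = 885.10 V.
After T₂: V = 885.10 × 1663/322 = 4571.2 V.
After T₃: V = 4571.2 × 2253/1653 = 6230.4 V.
I_load = 6230.4/23800 = 0.26178 A, so P_out = 6230.4 × 0.26178 = 1631.0 W.
All ideal ⇒ P_in = P_out, so I_supply = 1631.0/415 = 3.93 A.

I_supply ≈ 3.93 A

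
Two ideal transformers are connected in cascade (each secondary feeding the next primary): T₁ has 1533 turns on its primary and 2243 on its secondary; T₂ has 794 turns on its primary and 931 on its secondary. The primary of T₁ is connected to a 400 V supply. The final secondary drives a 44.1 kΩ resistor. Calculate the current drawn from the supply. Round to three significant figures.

Secondary of T₁: V = 400.00 × 2243/1533 = 585.26 V.
Secondary of T₂: V = 585.26 × 931/794 = 686.24 V.
I_load = 686.24/44100 = 0.015561 A, so P_out = 686.24 × 0.015561 = 10.679 W.
All ideal ⇒ P_in = P_out, so I_supply = 10.679/400 = 0.0267 A.

I_supply ≈ 0.0267 A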